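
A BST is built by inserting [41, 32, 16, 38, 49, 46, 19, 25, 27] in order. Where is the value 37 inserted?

Starting tree (level order): [41, 32, 49, 16, 38, 46, None, None, 19, None, None, None, None, None, 25, None, 27]
Insertion path: 41 -> 32 -> 38
Result: insert 37 as left child of 38
Final tree (level order): [41, 32, 49, 16, 38, 46, None, None, 19, 37, None, None, None, None, 25, None, None, None, 27]


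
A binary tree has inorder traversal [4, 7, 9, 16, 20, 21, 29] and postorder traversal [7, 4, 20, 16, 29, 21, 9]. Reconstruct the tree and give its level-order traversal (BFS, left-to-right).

Inorder:   [4, 7, 9, 16, 20, 21, 29]
Postorder: [7, 4, 20, 16, 29, 21, 9]
Algorithm: postorder visits root last, so walk postorder right-to-left;
each value is the root of the current inorder slice — split it at that
value, recurse on the right subtree first, then the left.
Recursive splits:
  root=9; inorder splits into left=[4, 7], right=[16, 20, 21, 29]
  root=21; inorder splits into left=[16, 20], right=[29]
  root=29; inorder splits into left=[], right=[]
  root=16; inorder splits into left=[], right=[20]
  root=20; inorder splits into left=[], right=[]
  root=4; inorder splits into left=[], right=[7]
  root=7; inorder splits into left=[], right=[]
Reconstructed level-order: [9, 4, 21, 7, 16, 29, 20]


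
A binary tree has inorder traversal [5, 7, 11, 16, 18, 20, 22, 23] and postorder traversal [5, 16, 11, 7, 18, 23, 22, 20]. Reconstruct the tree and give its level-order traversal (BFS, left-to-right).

Inorder:   [5, 7, 11, 16, 18, 20, 22, 23]
Postorder: [5, 16, 11, 7, 18, 23, 22, 20]
Algorithm: postorder visits root last, so walk postorder right-to-left;
each value is the root of the current inorder slice — split it at that
value, recurse on the right subtree first, then the left.
Recursive splits:
  root=20; inorder splits into left=[5, 7, 11, 16, 18], right=[22, 23]
  root=22; inorder splits into left=[], right=[23]
  root=23; inorder splits into left=[], right=[]
  root=18; inorder splits into left=[5, 7, 11, 16], right=[]
  root=7; inorder splits into left=[5], right=[11, 16]
  root=11; inorder splits into left=[], right=[16]
  root=16; inorder splits into left=[], right=[]
  root=5; inorder splits into left=[], right=[]
Reconstructed level-order: [20, 18, 22, 7, 23, 5, 11, 16]


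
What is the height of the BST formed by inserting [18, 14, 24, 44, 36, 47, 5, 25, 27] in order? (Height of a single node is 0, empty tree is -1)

Insertion order: [18, 14, 24, 44, 36, 47, 5, 25, 27]
Tree (level-order array): [18, 14, 24, 5, None, None, 44, None, None, 36, 47, 25, None, None, None, None, 27]
Compute height bottom-up (empty subtree = -1):
  height(5) = 1 + max(-1, -1) = 0
  height(14) = 1 + max(0, -1) = 1
  height(27) = 1 + max(-1, -1) = 0
  height(25) = 1 + max(-1, 0) = 1
  height(36) = 1 + max(1, -1) = 2
  height(47) = 1 + max(-1, -1) = 0
  height(44) = 1 + max(2, 0) = 3
  height(24) = 1 + max(-1, 3) = 4
  height(18) = 1 + max(1, 4) = 5
Height = 5


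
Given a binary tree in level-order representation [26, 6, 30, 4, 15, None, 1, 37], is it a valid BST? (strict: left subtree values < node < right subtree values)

Level-order array: [26, 6, 30, 4, 15, None, 1, 37]
Validate using subtree bounds (lo, hi): at each node, require lo < value < hi,
then recurse left with hi=value and right with lo=value.
Preorder trace (stopping at first violation):
  at node 26 with bounds (-inf, +inf): OK
  at node 6 with bounds (-inf, 26): OK
  at node 4 with bounds (-inf, 6): OK
  at node 37 with bounds (-inf, 4): VIOLATION
Node 37 violates its bound: not (-inf < 37 < 4).
Result: Not a valid BST


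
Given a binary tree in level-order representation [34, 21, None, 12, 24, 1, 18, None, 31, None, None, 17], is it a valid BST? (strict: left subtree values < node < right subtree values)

Level-order array: [34, 21, None, 12, 24, 1, 18, None, 31, None, None, 17]
Validate using subtree bounds (lo, hi): at each node, require lo < value < hi,
then recurse left with hi=value and right with lo=value.
Preorder trace (stopping at first violation):
  at node 34 with bounds (-inf, +inf): OK
  at node 21 with bounds (-inf, 34): OK
  at node 12 with bounds (-inf, 21): OK
  at node 1 with bounds (-inf, 12): OK
  at node 18 with bounds (12, 21): OK
  at node 17 with bounds (12, 18): OK
  at node 24 with bounds (21, 34): OK
  at node 31 with bounds (24, 34): OK
No violation found at any node.
Result: Valid BST


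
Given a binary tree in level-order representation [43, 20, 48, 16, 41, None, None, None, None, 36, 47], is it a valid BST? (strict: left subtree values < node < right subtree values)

Level-order array: [43, 20, 48, 16, 41, None, None, None, None, 36, 47]
Validate using subtree bounds (lo, hi): at each node, require lo < value < hi,
then recurse left with hi=value and right with lo=value.
Preorder trace (stopping at first violation):
  at node 43 with bounds (-inf, +inf): OK
  at node 20 with bounds (-inf, 43): OK
  at node 16 with bounds (-inf, 20): OK
  at node 41 with bounds (20, 43): OK
  at node 36 with bounds (20, 41): OK
  at node 47 with bounds (41, 43): VIOLATION
Node 47 violates its bound: not (41 < 47 < 43).
Result: Not a valid BST


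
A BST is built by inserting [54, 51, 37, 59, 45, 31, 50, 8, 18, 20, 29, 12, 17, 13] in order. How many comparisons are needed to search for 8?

Search path for 8: 54 -> 51 -> 37 -> 31 -> 8
Found: True
Comparisons: 5


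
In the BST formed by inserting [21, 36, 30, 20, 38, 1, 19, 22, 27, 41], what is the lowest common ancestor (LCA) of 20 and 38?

Tree insertion order: [21, 36, 30, 20, 38, 1, 19, 22, 27, 41]
Tree (level-order array): [21, 20, 36, 1, None, 30, 38, None, 19, 22, None, None, 41, None, None, None, 27]
In a BST, the LCA of p=20, q=38 is the first node v on the
root-to-leaf path with p <= v <= q (go left if both < v, right if both > v).
Walk from root:
  at 21: 20 <= 21 <= 38, this is the LCA
LCA = 21


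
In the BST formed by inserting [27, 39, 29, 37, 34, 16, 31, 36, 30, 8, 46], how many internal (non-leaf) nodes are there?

Tree built from: [27, 39, 29, 37, 34, 16, 31, 36, 30, 8, 46]
Tree (level-order array): [27, 16, 39, 8, None, 29, 46, None, None, None, 37, None, None, 34, None, 31, 36, 30]
Rule: An internal node has at least one child.
Per-node child counts:
  node 27: 2 child(ren)
  node 16: 1 child(ren)
  node 8: 0 child(ren)
  node 39: 2 child(ren)
  node 29: 1 child(ren)
  node 37: 1 child(ren)
  node 34: 2 child(ren)
  node 31: 1 child(ren)
  node 30: 0 child(ren)
  node 36: 0 child(ren)
  node 46: 0 child(ren)
Matching nodes: [27, 16, 39, 29, 37, 34, 31]
Count of internal (non-leaf) nodes: 7


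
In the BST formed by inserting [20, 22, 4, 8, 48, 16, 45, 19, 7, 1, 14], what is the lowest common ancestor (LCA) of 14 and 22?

Tree insertion order: [20, 22, 4, 8, 48, 16, 45, 19, 7, 1, 14]
Tree (level-order array): [20, 4, 22, 1, 8, None, 48, None, None, 7, 16, 45, None, None, None, 14, 19]
In a BST, the LCA of p=14, q=22 is the first node v on the
root-to-leaf path with p <= v <= q (go left if both < v, right if both > v).
Walk from root:
  at 20: 14 <= 20 <= 22, this is the LCA
LCA = 20


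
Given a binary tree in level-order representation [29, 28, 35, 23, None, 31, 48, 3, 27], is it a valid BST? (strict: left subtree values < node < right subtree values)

Level-order array: [29, 28, 35, 23, None, 31, 48, 3, 27]
Validate using subtree bounds (lo, hi): at each node, require lo < value < hi,
then recurse left with hi=value and right with lo=value.
Preorder trace (stopping at first violation):
  at node 29 with bounds (-inf, +inf): OK
  at node 28 with bounds (-inf, 29): OK
  at node 23 with bounds (-inf, 28): OK
  at node 3 with bounds (-inf, 23): OK
  at node 27 with bounds (23, 28): OK
  at node 35 with bounds (29, +inf): OK
  at node 31 with bounds (29, 35): OK
  at node 48 with bounds (35, +inf): OK
No violation found at any node.
Result: Valid BST


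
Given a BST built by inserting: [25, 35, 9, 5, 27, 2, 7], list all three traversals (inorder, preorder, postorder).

Tree insertion order: [25, 35, 9, 5, 27, 2, 7]
Tree (level-order array): [25, 9, 35, 5, None, 27, None, 2, 7]
Inorder (L, root, R): [2, 5, 7, 9, 25, 27, 35]
Preorder (root, L, R): [25, 9, 5, 2, 7, 35, 27]
Postorder (L, R, root): [2, 7, 5, 9, 27, 35, 25]


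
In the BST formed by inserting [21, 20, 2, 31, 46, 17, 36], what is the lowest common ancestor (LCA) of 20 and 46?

Tree insertion order: [21, 20, 2, 31, 46, 17, 36]
Tree (level-order array): [21, 20, 31, 2, None, None, 46, None, 17, 36]
In a BST, the LCA of p=20, q=46 is the first node v on the
root-to-leaf path with p <= v <= q (go left if both < v, right if both > v).
Walk from root:
  at 21: 20 <= 21 <= 46, this is the LCA
LCA = 21


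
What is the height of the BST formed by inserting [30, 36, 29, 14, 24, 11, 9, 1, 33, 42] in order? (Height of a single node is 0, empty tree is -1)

Insertion order: [30, 36, 29, 14, 24, 11, 9, 1, 33, 42]
Tree (level-order array): [30, 29, 36, 14, None, 33, 42, 11, 24, None, None, None, None, 9, None, None, None, 1]
Compute height bottom-up (empty subtree = -1):
  height(1) = 1 + max(-1, -1) = 0
  height(9) = 1 + max(0, -1) = 1
  height(11) = 1 + max(1, -1) = 2
  height(24) = 1 + max(-1, -1) = 0
  height(14) = 1 + max(2, 0) = 3
  height(29) = 1 + max(3, -1) = 4
  height(33) = 1 + max(-1, -1) = 0
  height(42) = 1 + max(-1, -1) = 0
  height(36) = 1 + max(0, 0) = 1
  height(30) = 1 + max(4, 1) = 5
Height = 5


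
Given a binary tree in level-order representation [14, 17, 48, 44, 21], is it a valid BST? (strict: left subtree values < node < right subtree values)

Level-order array: [14, 17, 48, 44, 21]
Validate using subtree bounds (lo, hi): at each node, require lo < value < hi,
then recurse left with hi=value and right with lo=value.
Preorder trace (stopping at first violation):
  at node 14 with bounds (-inf, +inf): OK
  at node 17 with bounds (-inf, 14): VIOLATION
Node 17 violates its bound: not (-inf < 17 < 14).
Result: Not a valid BST


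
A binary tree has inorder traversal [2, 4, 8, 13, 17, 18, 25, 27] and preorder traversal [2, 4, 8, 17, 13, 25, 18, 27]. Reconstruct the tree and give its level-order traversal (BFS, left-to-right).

Inorder:  [2, 4, 8, 13, 17, 18, 25, 27]
Preorder: [2, 4, 8, 17, 13, 25, 18, 27]
Algorithm: preorder visits root first, so consume preorder in order;
for each root, split the current inorder slice at that value into
left-subtree inorder and right-subtree inorder, then recurse.
Recursive splits:
  root=2; inorder splits into left=[], right=[4, 8, 13, 17, 18, 25, 27]
  root=4; inorder splits into left=[], right=[8, 13, 17, 18, 25, 27]
  root=8; inorder splits into left=[], right=[13, 17, 18, 25, 27]
  root=17; inorder splits into left=[13], right=[18, 25, 27]
  root=13; inorder splits into left=[], right=[]
  root=25; inorder splits into left=[18], right=[27]
  root=18; inorder splits into left=[], right=[]
  root=27; inorder splits into left=[], right=[]
Reconstructed level-order: [2, 4, 8, 17, 13, 25, 18, 27]


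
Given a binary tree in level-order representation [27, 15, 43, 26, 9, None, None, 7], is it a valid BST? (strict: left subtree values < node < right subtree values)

Level-order array: [27, 15, 43, 26, 9, None, None, 7]
Validate using subtree bounds (lo, hi): at each node, require lo < value < hi,
then recurse left with hi=value and right with lo=value.
Preorder trace (stopping at first violation):
  at node 27 with bounds (-inf, +inf): OK
  at node 15 with bounds (-inf, 27): OK
  at node 26 with bounds (-inf, 15): VIOLATION
Node 26 violates its bound: not (-inf < 26 < 15).
Result: Not a valid BST


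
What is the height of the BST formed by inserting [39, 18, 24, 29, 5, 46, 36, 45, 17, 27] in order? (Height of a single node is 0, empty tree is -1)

Insertion order: [39, 18, 24, 29, 5, 46, 36, 45, 17, 27]
Tree (level-order array): [39, 18, 46, 5, 24, 45, None, None, 17, None, 29, None, None, None, None, 27, 36]
Compute height bottom-up (empty subtree = -1):
  height(17) = 1 + max(-1, -1) = 0
  height(5) = 1 + max(-1, 0) = 1
  height(27) = 1 + max(-1, -1) = 0
  height(36) = 1 + max(-1, -1) = 0
  height(29) = 1 + max(0, 0) = 1
  height(24) = 1 + max(-1, 1) = 2
  height(18) = 1 + max(1, 2) = 3
  height(45) = 1 + max(-1, -1) = 0
  height(46) = 1 + max(0, -1) = 1
  height(39) = 1 + max(3, 1) = 4
Height = 4


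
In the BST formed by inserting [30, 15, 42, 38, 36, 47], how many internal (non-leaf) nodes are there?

Tree built from: [30, 15, 42, 38, 36, 47]
Tree (level-order array): [30, 15, 42, None, None, 38, 47, 36]
Rule: An internal node has at least one child.
Per-node child counts:
  node 30: 2 child(ren)
  node 15: 0 child(ren)
  node 42: 2 child(ren)
  node 38: 1 child(ren)
  node 36: 0 child(ren)
  node 47: 0 child(ren)
Matching nodes: [30, 42, 38]
Count of internal (non-leaf) nodes: 3


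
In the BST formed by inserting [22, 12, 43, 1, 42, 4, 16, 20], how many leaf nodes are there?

Tree built from: [22, 12, 43, 1, 42, 4, 16, 20]
Tree (level-order array): [22, 12, 43, 1, 16, 42, None, None, 4, None, 20]
Rule: A leaf has 0 children.
Per-node child counts:
  node 22: 2 child(ren)
  node 12: 2 child(ren)
  node 1: 1 child(ren)
  node 4: 0 child(ren)
  node 16: 1 child(ren)
  node 20: 0 child(ren)
  node 43: 1 child(ren)
  node 42: 0 child(ren)
Matching nodes: [4, 20, 42]
Count of leaf nodes: 3


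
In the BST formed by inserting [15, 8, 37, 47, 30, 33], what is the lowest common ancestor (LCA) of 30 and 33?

Tree insertion order: [15, 8, 37, 47, 30, 33]
Tree (level-order array): [15, 8, 37, None, None, 30, 47, None, 33]
In a BST, the LCA of p=30, q=33 is the first node v on the
root-to-leaf path with p <= v <= q (go left if both < v, right if both > v).
Walk from root:
  at 15: both 30 and 33 > 15, go right
  at 37: both 30 and 33 < 37, go left
  at 30: 30 <= 30 <= 33, this is the LCA
LCA = 30


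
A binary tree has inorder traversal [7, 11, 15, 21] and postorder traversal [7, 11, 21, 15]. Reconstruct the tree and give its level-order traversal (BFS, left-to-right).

Inorder:   [7, 11, 15, 21]
Postorder: [7, 11, 21, 15]
Algorithm: postorder visits root last, so walk postorder right-to-left;
each value is the root of the current inorder slice — split it at that
value, recurse on the right subtree first, then the left.
Recursive splits:
  root=15; inorder splits into left=[7, 11], right=[21]
  root=21; inorder splits into left=[], right=[]
  root=11; inorder splits into left=[7], right=[]
  root=7; inorder splits into left=[], right=[]
Reconstructed level-order: [15, 11, 21, 7]


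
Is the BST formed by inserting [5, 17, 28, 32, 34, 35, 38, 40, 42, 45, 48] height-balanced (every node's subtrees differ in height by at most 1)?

Tree (level-order array): [5, None, 17, None, 28, None, 32, None, 34, None, 35, None, 38, None, 40, None, 42, None, 45, None, 48]
Definition: a tree is height-balanced if, at every node, |h(left) - h(right)| <= 1 (empty subtree has height -1).
Bottom-up per-node check:
  node 48: h_left=-1, h_right=-1, diff=0 [OK], height=0
  node 45: h_left=-1, h_right=0, diff=1 [OK], height=1
  node 42: h_left=-1, h_right=1, diff=2 [FAIL (|-1-1|=2 > 1)], height=2
  node 40: h_left=-1, h_right=2, diff=3 [FAIL (|-1-2|=3 > 1)], height=3
  node 38: h_left=-1, h_right=3, diff=4 [FAIL (|-1-3|=4 > 1)], height=4
  node 35: h_left=-1, h_right=4, diff=5 [FAIL (|-1-4|=5 > 1)], height=5
  node 34: h_left=-1, h_right=5, diff=6 [FAIL (|-1-5|=6 > 1)], height=6
  node 32: h_left=-1, h_right=6, diff=7 [FAIL (|-1-6|=7 > 1)], height=7
  node 28: h_left=-1, h_right=7, diff=8 [FAIL (|-1-7|=8 > 1)], height=8
  node 17: h_left=-1, h_right=8, diff=9 [FAIL (|-1-8|=9 > 1)], height=9
  node 5: h_left=-1, h_right=9, diff=10 [FAIL (|-1-9|=10 > 1)], height=10
Node 42 violates the condition: |-1 - 1| = 2 > 1.
Result: Not balanced


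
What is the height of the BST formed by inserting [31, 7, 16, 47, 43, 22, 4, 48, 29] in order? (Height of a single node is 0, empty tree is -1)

Insertion order: [31, 7, 16, 47, 43, 22, 4, 48, 29]
Tree (level-order array): [31, 7, 47, 4, 16, 43, 48, None, None, None, 22, None, None, None, None, None, 29]
Compute height bottom-up (empty subtree = -1):
  height(4) = 1 + max(-1, -1) = 0
  height(29) = 1 + max(-1, -1) = 0
  height(22) = 1 + max(-1, 0) = 1
  height(16) = 1 + max(-1, 1) = 2
  height(7) = 1 + max(0, 2) = 3
  height(43) = 1 + max(-1, -1) = 0
  height(48) = 1 + max(-1, -1) = 0
  height(47) = 1 + max(0, 0) = 1
  height(31) = 1 + max(3, 1) = 4
Height = 4


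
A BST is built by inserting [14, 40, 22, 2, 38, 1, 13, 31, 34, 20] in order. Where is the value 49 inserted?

Starting tree (level order): [14, 2, 40, 1, 13, 22, None, None, None, None, None, 20, 38, None, None, 31, None, None, 34]
Insertion path: 14 -> 40
Result: insert 49 as right child of 40
Final tree (level order): [14, 2, 40, 1, 13, 22, 49, None, None, None, None, 20, 38, None, None, None, None, 31, None, None, 34]


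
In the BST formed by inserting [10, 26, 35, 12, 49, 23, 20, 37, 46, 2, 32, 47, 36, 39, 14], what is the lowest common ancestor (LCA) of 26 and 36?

Tree insertion order: [10, 26, 35, 12, 49, 23, 20, 37, 46, 2, 32, 47, 36, 39, 14]
Tree (level-order array): [10, 2, 26, None, None, 12, 35, None, 23, 32, 49, 20, None, None, None, 37, None, 14, None, 36, 46, None, None, None, None, 39, 47]
In a BST, the LCA of p=26, q=36 is the first node v on the
root-to-leaf path with p <= v <= q (go left if both < v, right if both > v).
Walk from root:
  at 10: both 26 and 36 > 10, go right
  at 26: 26 <= 26 <= 36, this is the LCA
LCA = 26


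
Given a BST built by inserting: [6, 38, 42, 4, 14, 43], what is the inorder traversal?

Tree insertion order: [6, 38, 42, 4, 14, 43]
Tree (level-order array): [6, 4, 38, None, None, 14, 42, None, None, None, 43]
Inorder traversal: [4, 6, 14, 38, 42, 43]


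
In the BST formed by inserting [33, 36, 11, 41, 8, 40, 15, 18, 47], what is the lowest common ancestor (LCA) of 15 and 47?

Tree insertion order: [33, 36, 11, 41, 8, 40, 15, 18, 47]
Tree (level-order array): [33, 11, 36, 8, 15, None, 41, None, None, None, 18, 40, 47]
In a BST, the LCA of p=15, q=47 is the first node v on the
root-to-leaf path with p <= v <= q (go left if both < v, right if both > v).
Walk from root:
  at 33: 15 <= 33 <= 47, this is the LCA
LCA = 33


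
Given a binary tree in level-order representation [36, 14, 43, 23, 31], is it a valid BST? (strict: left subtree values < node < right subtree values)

Level-order array: [36, 14, 43, 23, 31]
Validate using subtree bounds (lo, hi): at each node, require lo < value < hi,
then recurse left with hi=value and right with lo=value.
Preorder trace (stopping at first violation):
  at node 36 with bounds (-inf, +inf): OK
  at node 14 with bounds (-inf, 36): OK
  at node 23 with bounds (-inf, 14): VIOLATION
Node 23 violates its bound: not (-inf < 23 < 14).
Result: Not a valid BST


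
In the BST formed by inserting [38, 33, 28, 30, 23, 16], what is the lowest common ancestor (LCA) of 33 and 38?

Tree insertion order: [38, 33, 28, 30, 23, 16]
Tree (level-order array): [38, 33, None, 28, None, 23, 30, 16]
In a BST, the LCA of p=33, q=38 is the first node v on the
root-to-leaf path with p <= v <= q (go left if both < v, right if both > v).
Walk from root:
  at 38: 33 <= 38 <= 38, this is the LCA
LCA = 38


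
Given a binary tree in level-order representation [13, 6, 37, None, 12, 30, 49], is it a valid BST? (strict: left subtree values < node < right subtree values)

Level-order array: [13, 6, 37, None, 12, 30, 49]
Validate using subtree bounds (lo, hi): at each node, require lo < value < hi,
then recurse left with hi=value and right with lo=value.
Preorder trace (stopping at first violation):
  at node 13 with bounds (-inf, +inf): OK
  at node 6 with bounds (-inf, 13): OK
  at node 12 with bounds (6, 13): OK
  at node 37 with bounds (13, +inf): OK
  at node 30 with bounds (13, 37): OK
  at node 49 with bounds (37, +inf): OK
No violation found at any node.
Result: Valid BST


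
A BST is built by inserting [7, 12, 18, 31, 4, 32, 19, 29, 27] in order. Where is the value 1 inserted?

Starting tree (level order): [7, 4, 12, None, None, None, 18, None, 31, 19, 32, None, 29, None, None, 27]
Insertion path: 7 -> 4
Result: insert 1 as left child of 4
Final tree (level order): [7, 4, 12, 1, None, None, 18, None, None, None, 31, 19, 32, None, 29, None, None, 27]


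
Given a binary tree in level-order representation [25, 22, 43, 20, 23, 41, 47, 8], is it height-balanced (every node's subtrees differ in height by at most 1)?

Tree (level-order array): [25, 22, 43, 20, 23, 41, 47, 8]
Definition: a tree is height-balanced if, at every node, |h(left) - h(right)| <= 1 (empty subtree has height -1).
Bottom-up per-node check:
  node 8: h_left=-1, h_right=-1, diff=0 [OK], height=0
  node 20: h_left=0, h_right=-1, diff=1 [OK], height=1
  node 23: h_left=-1, h_right=-1, diff=0 [OK], height=0
  node 22: h_left=1, h_right=0, diff=1 [OK], height=2
  node 41: h_left=-1, h_right=-1, diff=0 [OK], height=0
  node 47: h_left=-1, h_right=-1, diff=0 [OK], height=0
  node 43: h_left=0, h_right=0, diff=0 [OK], height=1
  node 25: h_left=2, h_right=1, diff=1 [OK], height=3
All nodes satisfy the balance condition.
Result: Balanced


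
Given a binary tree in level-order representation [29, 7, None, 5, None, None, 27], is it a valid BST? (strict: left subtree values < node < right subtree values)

Level-order array: [29, 7, None, 5, None, None, 27]
Validate using subtree bounds (lo, hi): at each node, require lo < value < hi,
then recurse left with hi=value and right with lo=value.
Preorder trace (stopping at first violation):
  at node 29 with bounds (-inf, +inf): OK
  at node 7 with bounds (-inf, 29): OK
  at node 5 with bounds (-inf, 7): OK
  at node 27 with bounds (5, 7): VIOLATION
Node 27 violates its bound: not (5 < 27 < 7).
Result: Not a valid BST


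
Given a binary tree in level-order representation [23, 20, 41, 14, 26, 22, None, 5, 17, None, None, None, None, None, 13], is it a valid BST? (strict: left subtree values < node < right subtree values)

Level-order array: [23, 20, 41, 14, 26, 22, None, 5, 17, None, None, None, None, None, 13]
Validate using subtree bounds (lo, hi): at each node, require lo < value < hi,
then recurse left with hi=value and right with lo=value.
Preorder trace (stopping at first violation):
  at node 23 with bounds (-inf, +inf): OK
  at node 20 with bounds (-inf, 23): OK
  at node 14 with bounds (-inf, 20): OK
  at node 5 with bounds (-inf, 14): OK
  at node 13 with bounds (5, 14): OK
  at node 17 with bounds (14, 20): OK
  at node 26 with bounds (20, 23): VIOLATION
Node 26 violates its bound: not (20 < 26 < 23).
Result: Not a valid BST


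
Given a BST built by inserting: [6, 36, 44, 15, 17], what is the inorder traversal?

Tree insertion order: [6, 36, 44, 15, 17]
Tree (level-order array): [6, None, 36, 15, 44, None, 17]
Inorder traversal: [6, 15, 17, 36, 44]


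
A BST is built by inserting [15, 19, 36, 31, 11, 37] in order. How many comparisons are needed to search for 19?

Search path for 19: 15 -> 19
Found: True
Comparisons: 2


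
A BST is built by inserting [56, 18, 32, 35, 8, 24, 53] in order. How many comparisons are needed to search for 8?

Search path for 8: 56 -> 18 -> 8
Found: True
Comparisons: 3


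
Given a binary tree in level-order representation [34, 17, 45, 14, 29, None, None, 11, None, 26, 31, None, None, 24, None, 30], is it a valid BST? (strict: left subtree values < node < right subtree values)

Level-order array: [34, 17, 45, 14, 29, None, None, 11, None, 26, 31, None, None, 24, None, 30]
Validate using subtree bounds (lo, hi): at each node, require lo < value < hi,
then recurse left with hi=value and right with lo=value.
Preorder trace (stopping at first violation):
  at node 34 with bounds (-inf, +inf): OK
  at node 17 with bounds (-inf, 34): OK
  at node 14 with bounds (-inf, 17): OK
  at node 11 with bounds (-inf, 14): OK
  at node 29 with bounds (17, 34): OK
  at node 26 with bounds (17, 29): OK
  at node 24 with bounds (17, 26): OK
  at node 31 with bounds (29, 34): OK
  at node 30 with bounds (29, 31): OK
  at node 45 with bounds (34, +inf): OK
No violation found at any node.
Result: Valid BST


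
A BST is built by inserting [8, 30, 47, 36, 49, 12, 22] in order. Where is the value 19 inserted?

Starting tree (level order): [8, None, 30, 12, 47, None, 22, 36, 49]
Insertion path: 8 -> 30 -> 12 -> 22
Result: insert 19 as left child of 22
Final tree (level order): [8, None, 30, 12, 47, None, 22, 36, 49, 19]


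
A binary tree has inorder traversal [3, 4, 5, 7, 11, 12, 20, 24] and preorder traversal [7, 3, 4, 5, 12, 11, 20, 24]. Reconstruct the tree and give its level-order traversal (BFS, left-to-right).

Inorder:  [3, 4, 5, 7, 11, 12, 20, 24]
Preorder: [7, 3, 4, 5, 12, 11, 20, 24]
Algorithm: preorder visits root first, so consume preorder in order;
for each root, split the current inorder slice at that value into
left-subtree inorder and right-subtree inorder, then recurse.
Recursive splits:
  root=7; inorder splits into left=[3, 4, 5], right=[11, 12, 20, 24]
  root=3; inorder splits into left=[], right=[4, 5]
  root=4; inorder splits into left=[], right=[5]
  root=5; inorder splits into left=[], right=[]
  root=12; inorder splits into left=[11], right=[20, 24]
  root=11; inorder splits into left=[], right=[]
  root=20; inorder splits into left=[], right=[24]
  root=24; inorder splits into left=[], right=[]
Reconstructed level-order: [7, 3, 12, 4, 11, 20, 5, 24]


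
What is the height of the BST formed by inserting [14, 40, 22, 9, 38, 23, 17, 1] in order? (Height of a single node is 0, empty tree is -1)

Insertion order: [14, 40, 22, 9, 38, 23, 17, 1]
Tree (level-order array): [14, 9, 40, 1, None, 22, None, None, None, 17, 38, None, None, 23]
Compute height bottom-up (empty subtree = -1):
  height(1) = 1 + max(-1, -1) = 0
  height(9) = 1 + max(0, -1) = 1
  height(17) = 1 + max(-1, -1) = 0
  height(23) = 1 + max(-1, -1) = 0
  height(38) = 1 + max(0, -1) = 1
  height(22) = 1 + max(0, 1) = 2
  height(40) = 1 + max(2, -1) = 3
  height(14) = 1 + max(1, 3) = 4
Height = 4


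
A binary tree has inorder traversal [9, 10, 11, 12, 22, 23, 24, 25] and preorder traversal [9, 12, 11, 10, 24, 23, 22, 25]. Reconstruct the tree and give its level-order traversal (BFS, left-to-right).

Inorder:  [9, 10, 11, 12, 22, 23, 24, 25]
Preorder: [9, 12, 11, 10, 24, 23, 22, 25]
Algorithm: preorder visits root first, so consume preorder in order;
for each root, split the current inorder slice at that value into
left-subtree inorder and right-subtree inorder, then recurse.
Recursive splits:
  root=9; inorder splits into left=[], right=[10, 11, 12, 22, 23, 24, 25]
  root=12; inorder splits into left=[10, 11], right=[22, 23, 24, 25]
  root=11; inorder splits into left=[10], right=[]
  root=10; inorder splits into left=[], right=[]
  root=24; inorder splits into left=[22, 23], right=[25]
  root=23; inorder splits into left=[22], right=[]
  root=22; inorder splits into left=[], right=[]
  root=25; inorder splits into left=[], right=[]
Reconstructed level-order: [9, 12, 11, 24, 10, 23, 25, 22]


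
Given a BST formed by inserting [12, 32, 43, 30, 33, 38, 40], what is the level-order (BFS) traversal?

Tree insertion order: [12, 32, 43, 30, 33, 38, 40]
Tree (level-order array): [12, None, 32, 30, 43, None, None, 33, None, None, 38, None, 40]
BFS from the root, enqueuing left then right child of each popped node:
  queue [12] -> pop 12, enqueue [32], visited so far: [12]
  queue [32] -> pop 32, enqueue [30, 43], visited so far: [12, 32]
  queue [30, 43] -> pop 30, enqueue [none], visited so far: [12, 32, 30]
  queue [43] -> pop 43, enqueue [33], visited so far: [12, 32, 30, 43]
  queue [33] -> pop 33, enqueue [38], visited so far: [12, 32, 30, 43, 33]
  queue [38] -> pop 38, enqueue [40], visited so far: [12, 32, 30, 43, 33, 38]
  queue [40] -> pop 40, enqueue [none], visited so far: [12, 32, 30, 43, 33, 38, 40]
Result: [12, 32, 30, 43, 33, 38, 40]


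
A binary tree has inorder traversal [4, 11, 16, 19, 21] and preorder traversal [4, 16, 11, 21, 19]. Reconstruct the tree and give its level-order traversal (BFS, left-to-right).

Inorder:  [4, 11, 16, 19, 21]
Preorder: [4, 16, 11, 21, 19]
Algorithm: preorder visits root first, so consume preorder in order;
for each root, split the current inorder slice at that value into
left-subtree inorder and right-subtree inorder, then recurse.
Recursive splits:
  root=4; inorder splits into left=[], right=[11, 16, 19, 21]
  root=16; inorder splits into left=[11], right=[19, 21]
  root=11; inorder splits into left=[], right=[]
  root=21; inorder splits into left=[19], right=[]
  root=19; inorder splits into left=[], right=[]
Reconstructed level-order: [4, 16, 11, 21, 19]


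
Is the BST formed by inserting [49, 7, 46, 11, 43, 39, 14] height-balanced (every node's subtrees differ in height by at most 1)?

Tree (level-order array): [49, 7, None, None, 46, 11, None, None, 43, 39, None, 14]
Definition: a tree is height-balanced if, at every node, |h(left) - h(right)| <= 1 (empty subtree has height -1).
Bottom-up per-node check:
  node 14: h_left=-1, h_right=-1, diff=0 [OK], height=0
  node 39: h_left=0, h_right=-1, diff=1 [OK], height=1
  node 43: h_left=1, h_right=-1, diff=2 [FAIL (|1--1|=2 > 1)], height=2
  node 11: h_left=-1, h_right=2, diff=3 [FAIL (|-1-2|=3 > 1)], height=3
  node 46: h_left=3, h_right=-1, diff=4 [FAIL (|3--1|=4 > 1)], height=4
  node 7: h_left=-1, h_right=4, diff=5 [FAIL (|-1-4|=5 > 1)], height=5
  node 49: h_left=5, h_right=-1, diff=6 [FAIL (|5--1|=6 > 1)], height=6
Node 43 violates the condition: |1 - -1| = 2 > 1.
Result: Not balanced


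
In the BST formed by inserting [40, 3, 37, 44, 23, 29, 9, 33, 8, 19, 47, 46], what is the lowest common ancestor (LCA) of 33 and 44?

Tree insertion order: [40, 3, 37, 44, 23, 29, 9, 33, 8, 19, 47, 46]
Tree (level-order array): [40, 3, 44, None, 37, None, 47, 23, None, 46, None, 9, 29, None, None, 8, 19, None, 33]
In a BST, the LCA of p=33, q=44 is the first node v on the
root-to-leaf path with p <= v <= q (go left if both < v, right if both > v).
Walk from root:
  at 40: 33 <= 40 <= 44, this is the LCA
LCA = 40


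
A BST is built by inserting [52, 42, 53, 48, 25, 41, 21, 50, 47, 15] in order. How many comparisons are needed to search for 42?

Search path for 42: 52 -> 42
Found: True
Comparisons: 2


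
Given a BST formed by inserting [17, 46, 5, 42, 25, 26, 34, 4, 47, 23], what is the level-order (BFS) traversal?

Tree insertion order: [17, 46, 5, 42, 25, 26, 34, 4, 47, 23]
Tree (level-order array): [17, 5, 46, 4, None, 42, 47, None, None, 25, None, None, None, 23, 26, None, None, None, 34]
BFS from the root, enqueuing left then right child of each popped node:
  queue [17] -> pop 17, enqueue [5, 46], visited so far: [17]
  queue [5, 46] -> pop 5, enqueue [4], visited so far: [17, 5]
  queue [46, 4] -> pop 46, enqueue [42, 47], visited so far: [17, 5, 46]
  queue [4, 42, 47] -> pop 4, enqueue [none], visited so far: [17, 5, 46, 4]
  queue [42, 47] -> pop 42, enqueue [25], visited so far: [17, 5, 46, 4, 42]
  queue [47, 25] -> pop 47, enqueue [none], visited so far: [17, 5, 46, 4, 42, 47]
  queue [25] -> pop 25, enqueue [23, 26], visited so far: [17, 5, 46, 4, 42, 47, 25]
  queue [23, 26] -> pop 23, enqueue [none], visited so far: [17, 5, 46, 4, 42, 47, 25, 23]
  queue [26] -> pop 26, enqueue [34], visited so far: [17, 5, 46, 4, 42, 47, 25, 23, 26]
  queue [34] -> pop 34, enqueue [none], visited so far: [17, 5, 46, 4, 42, 47, 25, 23, 26, 34]
Result: [17, 5, 46, 4, 42, 47, 25, 23, 26, 34]


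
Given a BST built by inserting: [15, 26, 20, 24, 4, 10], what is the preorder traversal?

Tree insertion order: [15, 26, 20, 24, 4, 10]
Tree (level-order array): [15, 4, 26, None, 10, 20, None, None, None, None, 24]
Preorder traversal: [15, 4, 10, 26, 20, 24]


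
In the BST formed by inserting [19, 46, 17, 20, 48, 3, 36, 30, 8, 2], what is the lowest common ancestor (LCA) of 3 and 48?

Tree insertion order: [19, 46, 17, 20, 48, 3, 36, 30, 8, 2]
Tree (level-order array): [19, 17, 46, 3, None, 20, 48, 2, 8, None, 36, None, None, None, None, None, None, 30]
In a BST, the LCA of p=3, q=48 is the first node v on the
root-to-leaf path with p <= v <= q (go left if both < v, right if both > v).
Walk from root:
  at 19: 3 <= 19 <= 48, this is the LCA
LCA = 19


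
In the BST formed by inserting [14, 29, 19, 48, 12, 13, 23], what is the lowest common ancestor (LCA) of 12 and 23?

Tree insertion order: [14, 29, 19, 48, 12, 13, 23]
Tree (level-order array): [14, 12, 29, None, 13, 19, 48, None, None, None, 23]
In a BST, the LCA of p=12, q=23 is the first node v on the
root-to-leaf path with p <= v <= q (go left if both < v, right if both > v).
Walk from root:
  at 14: 12 <= 14 <= 23, this is the LCA
LCA = 14


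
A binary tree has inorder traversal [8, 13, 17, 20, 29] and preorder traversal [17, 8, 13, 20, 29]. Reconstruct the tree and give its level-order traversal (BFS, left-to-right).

Inorder:  [8, 13, 17, 20, 29]
Preorder: [17, 8, 13, 20, 29]
Algorithm: preorder visits root first, so consume preorder in order;
for each root, split the current inorder slice at that value into
left-subtree inorder and right-subtree inorder, then recurse.
Recursive splits:
  root=17; inorder splits into left=[8, 13], right=[20, 29]
  root=8; inorder splits into left=[], right=[13]
  root=13; inorder splits into left=[], right=[]
  root=20; inorder splits into left=[], right=[29]
  root=29; inorder splits into left=[], right=[]
Reconstructed level-order: [17, 8, 20, 13, 29]


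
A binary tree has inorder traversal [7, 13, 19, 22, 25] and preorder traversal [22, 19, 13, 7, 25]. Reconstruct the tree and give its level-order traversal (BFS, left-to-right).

Inorder:  [7, 13, 19, 22, 25]
Preorder: [22, 19, 13, 7, 25]
Algorithm: preorder visits root first, so consume preorder in order;
for each root, split the current inorder slice at that value into
left-subtree inorder and right-subtree inorder, then recurse.
Recursive splits:
  root=22; inorder splits into left=[7, 13, 19], right=[25]
  root=19; inorder splits into left=[7, 13], right=[]
  root=13; inorder splits into left=[7], right=[]
  root=7; inorder splits into left=[], right=[]
  root=25; inorder splits into left=[], right=[]
Reconstructed level-order: [22, 19, 25, 13, 7]


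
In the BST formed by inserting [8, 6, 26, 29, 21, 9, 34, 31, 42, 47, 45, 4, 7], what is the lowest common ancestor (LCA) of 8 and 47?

Tree insertion order: [8, 6, 26, 29, 21, 9, 34, 31, 42, 47, 45, 4, 7]
Tree (level-order array): [8, 6, 26, 4, 7, 21, 29, None, None, None, None, 9, None, None, 34, None, None, 31, 42, None, None, None, 47, 45]
In a BST, the LCA of p=8, q=47 is the first node v on the
root-to-leaf path with p <= v <= q (go left if both < v, right if both > v).
Walk from root:
  at 8: 8 <= 8 <= 47, this is the LCA
LCA = 8


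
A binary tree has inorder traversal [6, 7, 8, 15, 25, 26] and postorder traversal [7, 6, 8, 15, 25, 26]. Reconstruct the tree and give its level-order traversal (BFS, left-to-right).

Inorder:   [6, 7, 8, 15, 25, 26]
Postorder: [7, 6, 8, 15, 25, 26]
Algorithm: postorder visits root last, so walk postorder right-to-left;
each value is the root of the current inorder slice — split it at that
value, recurse on the right subtree first, then the left.
Recursive splits:
  root=26; inorder splits into left=[6, 7, 8, 15, 25], right=[]
  root=25; inorder splits into left=[6, 7, 8, 15], right=[]
  root=15; inorder splits into left=[6, 7, 8], right=[]
  root=8; inorder splits into left=[6, 7], right=[]
  root=6; inorder splits into left=[], right=[7]
  root=7; inorder splits into left=[], right=[]
Reconstructed level-order: [26, 25, 15, 8, 6, 7]


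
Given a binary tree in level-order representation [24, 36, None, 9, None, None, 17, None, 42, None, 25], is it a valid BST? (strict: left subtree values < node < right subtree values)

Level-order array: [24, 36, None, 9, None, None, 17, None, 42, None, 25]
Validate using subtree bounds (lo, hi): at each node, require lo < value < hi,
then recurse left with hi=value and right with lo=value.
Preorder trace (stopping at first violation):
  at node 24 with bounds (-inf, +inf): OK
  at node 36 with bounds (-inf, 24): VIOLATION
Node 36 violates its bound: not (-inf < 36 < 24).
Result: Not a valid BST


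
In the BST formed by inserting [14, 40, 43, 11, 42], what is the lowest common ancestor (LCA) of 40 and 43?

Tree insertion order: [14, 40, 43, 11, 42]
Tree (level-order array): [14, 11, 40, None, None, None, 43, 42]
In a BST, the LCA of p=40, q=43 is the first node v on the
root-to-leaf path with p <= v <= q (go left if both < v, right if both > v).
Walk from root:
  at 14: both 40 and 43 > 14, go right
  at 40: 40 <= 40 <= 43, this is the LCA
LCA = 40


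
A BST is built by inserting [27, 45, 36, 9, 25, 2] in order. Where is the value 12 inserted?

Starting tree (level order): [27, 9, 45, 2, 25, 36]
Insertion path: 27 -> 9 -> 25
Result: insert 12 as left child of 25
Final tree (level order): [27, 9, 45, 2, 25, 36, None, None, None, 12]


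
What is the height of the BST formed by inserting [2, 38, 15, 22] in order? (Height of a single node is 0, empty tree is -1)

Insertion order: [2, 38, 15, 22]
Tree (level-order array): [2, None, 38, 15, None, None, 22]
Compute height bottom-up (empty subtree = -1):
  height(22) = 1 + max(-1, -1) = 0
  height(15) = 1 + max(-1, 0) = 1
  height(38) = 1 + max(1, -1) = 2
  height(2) = 1 + max(-1, 2) = 3
Height = 3


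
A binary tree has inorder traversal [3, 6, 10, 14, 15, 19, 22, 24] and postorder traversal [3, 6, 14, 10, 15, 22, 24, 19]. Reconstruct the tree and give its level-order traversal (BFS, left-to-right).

Inorder:   [3, 6, 10, 14, 15, 19, 22, 24]
Postorder: [3, 6, 14, 10, 15, 22, 24, 19]
Algorithm: postorder visits root last, so walk postorder right-to-left;
each value is the root of the current inorder slice — split it at that
value, recurse on the right subtree first, then the left.
Recursive splits:
  root=19; inorder splits into left=[3, 6, 10, 14, 15], right=[22, 24]
  root=24; inorder splits into left=[22], right=[]
  root=22; inorder splits into left=[], right=[]
  root=15; inorder splits into left=[3, 6, 10, 14], right=[]
  root=10; inorder splits into left=[3, 6], right=[14]
  root=14; inorder splits into left=[], right=[]
  root=6; inorder splits into left=[3], right=[]
  root=3; inorder splits into left=[], right=[]
Reconstructed level-order: [19, 15, 24, 10, 22, 6, 14, 3]


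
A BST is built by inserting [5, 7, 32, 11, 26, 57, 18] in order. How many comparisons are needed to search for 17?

Search path for 17: 5 -> 7 -> 32 -> 11 -> 26 -> 18
Found: False
Comparisons: 6


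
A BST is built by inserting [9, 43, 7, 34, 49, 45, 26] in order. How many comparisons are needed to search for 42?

Search path for 42: 9 -> 43 -> 34
Found: False
Comparisons: 3


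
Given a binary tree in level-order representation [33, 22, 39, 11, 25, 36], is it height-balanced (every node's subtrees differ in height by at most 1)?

Tree (level-order array): [33, 22, 39, 11, 25, 36]
Definition: a tree is height-balanced if, at every node, |h(left) - h(right)| <= 1 (empty subtree has height -1).
Bottom-up per-node check:
  node 11: h_left=-1, h_right=-1, diff=0 [OK], height=0
  node 25: h_left=-1, h_right=-1, diff=0 [OK], height=0
  node 22: h_left=0, h_right=0, diff=0 [OK], height=1
  node 36: h_left=-1, h_right=-1, diff=0 [OK], height=0
  node 39: h_left=0, h_right=-1, diff=1 [OK], height=1
  node 33: h_left=1, h_right=1, diff=0 [OK], height=2
All nodes satisfy the balance condition.
Result: Balanced


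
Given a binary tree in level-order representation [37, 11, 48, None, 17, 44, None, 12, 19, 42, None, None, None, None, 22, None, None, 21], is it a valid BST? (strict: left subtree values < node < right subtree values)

Level-order array: [37, 11, 48, None, 17, 44, None, 12, 19, 42, None, None, None, None, 22, None, None, 21]
Validate using subtree bounds (lo, hi): at each node, require lo < value < hi,
then recurse left with hi=value and right with lo=value.
Preorder trace (stopping at first violation):
  at node 37 with bounds (-inf, +inf): OK
  at node 11 with bounds (-inf, 37): OK
  at node 17 with bounds (11, 37): OK
  at node 12 with bounds (11, 17): OK
  at node 19 with bounds (17, 37): OK
  at node 22 with bounds (19, 37): OK
  at node 21 with bounds (19, 22): OK
  at node 48 with bounds (37, +inf): OK
  at node 44 with bounds (37, 48): OK
  at node 42 with bounds (37, 44): OK
No violation found at any node.
Result: Valid BST
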